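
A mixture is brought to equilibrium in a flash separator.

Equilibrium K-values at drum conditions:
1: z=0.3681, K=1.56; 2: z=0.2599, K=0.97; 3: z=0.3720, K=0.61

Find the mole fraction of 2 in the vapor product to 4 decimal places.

Let β = V/F and solve Σ zᵢ(Kᵢ−1)/(1+β(Kᵢ−1)) = 0.
g(0) = ΣzᵢKᵢ − 1 = 0.0533 and g(1) = 1 − Σzᵢ/Kᵢ = -0.1137, so a root lies in (0, 1).
Iterate (Newton) starting at β = 0.67:
  β = 0.6700: g = -0.05446, g' = -0.1650 → β = 0.3399
  β = 0.3399: g = -0.00195, g' = -0.1569 → β = 0.3274
Converged at β = 0.3274.
Compositions from xᵢ = zᵢ/(1+β(Kᵢ−1)), yᵢ = Kᵢxᵢ:
  1: x = 0.3111, y = 0.4853
  2: x = 0.2625, y = 0.2546
  3: x = 0.4265, y = 0.2601

y_2 = 0.2546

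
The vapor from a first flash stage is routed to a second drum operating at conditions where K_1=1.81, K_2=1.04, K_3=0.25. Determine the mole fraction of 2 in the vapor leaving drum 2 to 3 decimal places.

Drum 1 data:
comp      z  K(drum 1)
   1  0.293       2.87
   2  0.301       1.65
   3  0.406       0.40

Drum 1:
Material balance + equilibrium reduce to Σ zᵢ(Kᵢ−1)/(1+ψ₁(Kᵢ−1)) = 0.
Check two-phase: ΣzᵢKᵢ = 1.500 > 1 and Σzᵢ/Kᵢ = 1.300 > 1, so g(0) = 0.500 > 0 and g(1) = -0.300 < 0.
Newton iteration, ψ₁⁰ = 0.5:
  ψ₁ = 0.500: g = 0.0828, g' = -0.644 → ψ₁ = 0.629
  ψ₁ = 0.629: g = -0.0003, g' = -0.657 → ψ₁ = 0.628
Converged at ψ₁ = 0.628.
Drum-1 compositions:
  1: x = 0.135, y = 0.387
  2: x = 0.214, y = 0.353
  3: x = 0.652, y = 0.261
Drum-2 feed = drum-1 vapor: z₂ = (0.3867, 0.3527, 0.2606).
Drum 2:
Rachford–Rice: g(ψ₂) = Σ zᵢ(Kᵢ−1)/(1+ψ₂(Kᵢ−1)) = 0.
Feasibility: ΣzᵢKᵢ = 1.132, Σzᵢ/Kᵢ = 1.595 — both > 1, two phases present.
Newton–Raphson from ψ₂ = 0.5:
  ψ₂ = 0.500: g = -0.0759, g' = -0.504 → ψ₂ = 0.349
  ψ₂ = 0.349: g = -0.0068, g' = -0.424 → ψ₂ = 0.333
Converged at ψ₂ = 0.333.
  1: x = 0.305, y = 0.551
  2: x = 0.348, y = 0.362
  3: x = 0.347, y = 0.087

y_2 (drum 2) = 0.362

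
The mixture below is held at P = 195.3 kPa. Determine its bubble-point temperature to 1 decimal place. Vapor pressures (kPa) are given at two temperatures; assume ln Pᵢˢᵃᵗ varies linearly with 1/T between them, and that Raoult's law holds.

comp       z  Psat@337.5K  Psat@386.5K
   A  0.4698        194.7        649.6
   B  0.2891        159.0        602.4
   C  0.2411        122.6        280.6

Bubble-point temperature: ΣzᵢPᵢˢᵃᵗ(T) = P. Interpolate ln Pᵢˢᵃᵗ = aᵢ + bᵢ/T.
  T = 337.5 K: ΣzᵢPᵢˢᵃᵗ = 167.00 kPa
  T = 386.5 K: ΣzᵢPᵢˢᵃᵗ = 546.99 kPa
  T = 362.0 K: ΣzᵢPᵢˢᵃᵗ = 313.62 kPa
  T = 349.8 K: ΣzᵢPᵢˢᵃᵗ = 231.47 kPa
  T = 343.6 K: ΣzᵢPᵢˢᵃᵗ = 196.87 kPa
  T = 340.6 K: ΣzᵢPᵢˢᵃᵗ = 181.68 kPa
  T = 342.1 K: ΣzᵢPᵢˢᵃᵗ = 189.15 kPa
Interpolating between 342.1 K and 343.6 K gives T ≈ 343.3 K.

T = 343.3 K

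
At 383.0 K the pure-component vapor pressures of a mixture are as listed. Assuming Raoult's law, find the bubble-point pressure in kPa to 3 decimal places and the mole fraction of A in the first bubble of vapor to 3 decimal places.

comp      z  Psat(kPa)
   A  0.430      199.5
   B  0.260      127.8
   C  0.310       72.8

Pbub = 141.581 kPa, y_A = 0.606

At the bubble point ψ → 0, so ΣzᵢKᵢ = 1 with Kᵢ = Pᵢˢᵃᵗ/P ⇒ P = ΣzᵢPᵢˢᵃᵗ.
P = 0.430·199.5 + 0.260·127.8 + 0.310·72.8 = 141.581 kPa
yᵢ = zᵢPᵢˢᵃᵗ/P ⇒ y_A = 0.430·199.5/141.581 = 0.606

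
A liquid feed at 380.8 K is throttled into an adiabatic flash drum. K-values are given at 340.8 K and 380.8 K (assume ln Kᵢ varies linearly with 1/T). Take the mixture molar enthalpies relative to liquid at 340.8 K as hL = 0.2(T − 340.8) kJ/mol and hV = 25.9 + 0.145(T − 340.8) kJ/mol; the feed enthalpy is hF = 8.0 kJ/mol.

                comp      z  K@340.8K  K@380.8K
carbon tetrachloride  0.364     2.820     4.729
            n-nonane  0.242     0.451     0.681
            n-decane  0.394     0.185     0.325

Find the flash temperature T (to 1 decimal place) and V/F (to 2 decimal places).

Adiabatic flash: solve Rachford–Rice at each trial T, then check hF = ψ·hV(T) + (1−ψ)·hL(T).
  T = 340.8 K: K = (2.820, 0.451, 0.185), RR gives ψ = 0.158, H_out = 4.103 kJ/mol
  T = 380.8 K: K = (4.729, 0.681, 0.325), RR gives ψ = 0.482, H_out = 19.419 kJ/mol
  T = 360.8 K: K = (3.705, 0.561, 0.249), RR gives ψ = 0.332, H_out = 12.235 kJ/mol
  T = 350.8 K: K = (3.245, 0.504, 0.216), RR gives ψ = 0.252, H_out = 8.380 kJ/mol
  T = 345.8 K: K = (3.028, 0.477, 0.200), RR gives ψ = 0.207, H_out = 6.311 kJ/mol
  T = 348.3 K: K = (3.135, 0.491, 0.208), RR gives ψ = 0.230, H_out = 7.360 kJ/mol
  T = 349.6 K: K = (3.192, 0.498, 0.212), RR gives ψ = 0.241, H_out = 7.894 kJ/mol
Linear interpolation between T = 349.6 (H_out = 7.894) and T = 350.8 (H_out = 8.380) on hF = 8.0 gives T ≈ 349.9 K, at which ψ = 0.24.

T = 349.9 K, V/F = 0.24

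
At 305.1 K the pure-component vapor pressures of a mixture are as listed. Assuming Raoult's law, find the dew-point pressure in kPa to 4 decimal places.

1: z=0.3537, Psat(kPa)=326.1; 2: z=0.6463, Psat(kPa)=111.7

At the dew point ψ → 1, so Σzᵢ/Kᵢ = 1 with Kᵢ = Pᵢˢᵃᵗ/P ⇒ 1/P = Σzᵢ/Pᵢˢᵃᵗ.
1/P = 0.3537/326.1 + 0.6463/111.7 = 0.0068707 ⇒ P = 145.5462 kPa

Pdew = 145.5462 kPa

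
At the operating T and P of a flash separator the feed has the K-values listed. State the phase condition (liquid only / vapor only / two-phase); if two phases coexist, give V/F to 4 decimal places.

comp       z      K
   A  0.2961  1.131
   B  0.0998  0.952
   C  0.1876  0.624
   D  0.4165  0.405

ΣzᵢKᵢ = 0.7156; Σzᵢ/Kᵢ = 1.6957.
Since ΣzᵢKᵢ < 1 the mixture is below its bubble point — single liquid phase.

liquid only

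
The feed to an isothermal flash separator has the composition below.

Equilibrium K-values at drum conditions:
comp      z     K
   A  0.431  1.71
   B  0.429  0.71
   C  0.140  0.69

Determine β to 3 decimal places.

Let β = V/F and solve Σ zᵢ(Kᵢ−1)/(1+β(Kᵢ−1)) = 0.
Feasibility: ΣzᵢKᵢ = 1.138, Σzᵢ/Kᵢ = 1.059 — both > 1, two phases present.
Newton–Raphson from β = 0.57:
  β = 0.570: g = 0.0161, g' = -0.182 → β = 0.659
  β = 0.659: g = 0.0002, g' = -0.177 → β = 0.660
Converged at β = 0.660.

β = 0.660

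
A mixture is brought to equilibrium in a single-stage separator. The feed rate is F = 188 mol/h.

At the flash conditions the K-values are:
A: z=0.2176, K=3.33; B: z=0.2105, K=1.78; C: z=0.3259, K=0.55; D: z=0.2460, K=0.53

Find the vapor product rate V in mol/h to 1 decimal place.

V = 98.3 mol/h

Material balance + equilibrium reduce to Σ zᵢ(Kᵢ−1)/(1+ψ(Kᵢ−1)) = 0.
g(0) = ΣzᵢKᵢ − 1 = 0.4089 and g(1) = 1 − Σzᵢ/Kᵢ = -0.2403, so a root lies in (0, 1).
Newton iteration, ψ⁰ = 0.3:
  ψ = 0.3000: g = 0.12733, g' = -0.6552 → ψ = 0.4943
  ψ = 0.4943: g = 0.01489, g' = -0.5232 → ψ = 0.5228
  ψ = 0.5228: g = 0.00015, g' = -0.5131 → ψ = 0.5231
Converged at ψ = 0.5231.
Then V = ψ·F = 0.5231·188 = 98.3 mol/h and L = F − V = 89.7 mol/h.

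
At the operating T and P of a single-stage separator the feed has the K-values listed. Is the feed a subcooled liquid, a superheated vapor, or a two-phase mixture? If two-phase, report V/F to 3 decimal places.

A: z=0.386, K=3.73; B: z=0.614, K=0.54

ΣzᵢKᵢ = 1.771; Σzᵢ/Kᵢ = 1.241.
Both exceed 1, so a two-phase solution exists.
Binary case is linear: z₁(K₁−1)(1+ψ(K₂−1)) + z₂(K₂−1)(1+ψ(K₁−1)) = 0
⇒ ψ = [z₁(K₁−1)+z₂(K₂−1)] / [−(K₁−1)(K₂−1)] = 0.7713/1.2558 = 0.614

two-phase, V/F = 0.614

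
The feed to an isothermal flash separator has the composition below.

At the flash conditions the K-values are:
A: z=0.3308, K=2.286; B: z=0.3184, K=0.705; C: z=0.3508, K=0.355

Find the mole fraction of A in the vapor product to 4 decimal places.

y_A = 0.6250

Newton iteration, ψ⁰ = 0.5:
  ψ = 0.5000: g = -0.18523, g' = -0.5587 → ψ = 0.1685
  ψ = 0.1685: g = -0.00305, g' = -0.5840 → ψ = 0.1633
Converged at ψ = 0.1633.
Compositions from xᵢ = zᵢ/(1+ψ(Kᵢ−1)), yᵢ = Kᵢxᵢ:
  A: x = 0.2734, y = 0.6250
  B: x = 0.3345, y = 0.2358
  C: x = 0.3921, y = 0.1392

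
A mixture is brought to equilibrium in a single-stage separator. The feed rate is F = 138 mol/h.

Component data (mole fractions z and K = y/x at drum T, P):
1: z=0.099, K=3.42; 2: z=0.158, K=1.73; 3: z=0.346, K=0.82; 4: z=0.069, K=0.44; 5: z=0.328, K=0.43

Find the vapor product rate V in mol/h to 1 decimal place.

V = 13.3 mol/h

Material balance + equilibrium reduce to Σ zᵢ(Kᵢ−1)/(1+ψ(Kᵢ−1)) = 0.
g(0) = ΣzᵢKᵢ − 1 = 0.067 and g(1) = 1 − Σzᵢ/Kᵢ = -0.462, so a root lies in (0, 1).
Newton–Raphson from ψ = 0.37:
  ψ = 0.370: g = -0.1352, g' = -0.432 → ψ = 0.057
  ψ = 0.057: g = 0.0251, g' = -0.674 → ψ = 0.094
  ψ = 0.094: g = 0.0012, g' = -0.613 → ψ = 0.096
Converged at ψ = 0.096.
Then V = ψ·F = 0.0963·138 = 13.3 mol/h and L = F − V = 124.7 mol/h.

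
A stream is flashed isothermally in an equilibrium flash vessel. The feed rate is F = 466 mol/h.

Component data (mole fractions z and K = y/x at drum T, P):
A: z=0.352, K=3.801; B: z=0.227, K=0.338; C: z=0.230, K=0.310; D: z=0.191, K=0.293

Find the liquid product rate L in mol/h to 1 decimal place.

Iterate (Newton) starting at V/F = 0.5:
  V/F = 0.500: g = -0.2651, g' = -1.185 → V/F = 0.276
  V/F = 0.276: g = 0.0079, g' = -1.341 → V/F = 0.282
Converged at V/F = 0.282.
Then V = V/F·F = 0.2823·466 = 131.5 mol/h and L = F − V = 334.5 mol/h.

L = 334.5 mol/h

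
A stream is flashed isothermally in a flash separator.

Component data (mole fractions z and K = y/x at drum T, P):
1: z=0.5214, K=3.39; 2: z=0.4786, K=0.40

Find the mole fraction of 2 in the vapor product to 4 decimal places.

y_2 = 0.3197

Let β = V/F and solve Σ zᵢ(Kᵢ−1)/(1+β(Kᵢ−1)) = 0.
Feasibility: ΣzᵢKᵢ = 1.9590, Σzᵢ/Kᵢ = 1.3503 — both > 1, two phases present.
Newton–Raphson from β = 0.5:
  β = 0.5000: g = 0.15749, g' = -0.9698 → β = 0.6624
  β = 0.6624: g = 0.00585, g' = -0.9209 → β = 0.6688
Converged at β = 0.6687.
Compositions from xᵢ = zᵢ/(1+β(Kᵢ−1)), yᵢ = Kᵢxᵢ:
  1: x = 0.2007, y = 0.6803
  2: x = 0.7993, y = 0.3197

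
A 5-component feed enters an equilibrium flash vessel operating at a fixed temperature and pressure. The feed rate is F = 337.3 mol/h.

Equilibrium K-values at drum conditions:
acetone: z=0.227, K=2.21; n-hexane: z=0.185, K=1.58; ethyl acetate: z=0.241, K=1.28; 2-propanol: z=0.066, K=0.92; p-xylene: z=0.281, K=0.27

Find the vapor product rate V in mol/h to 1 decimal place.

Rachford–Rice: g(ψ) = Σ zᵢ(Kᵢ−1)/(1+ψ(Kᵢ−1)) = 0.
g(0) = ΣzᵢKᵢ − 1 = 0.239 and g(1) = 1 − Σzᵢ/Kᵢ = -0.521, so a root lies in (0, 1).
Newton iteration, ψ⁰ = 0.5:
  ψ = 0.500: g = -0.0150, g' = -0.553 → ψ = 0.473
  ψ = 0.473: g = -0.0002, g' = -0.537 → ψ = 0.472
Converged at ψ = 0.472.
Then V = ψ·F = 0.4724·337.3 = 159.3 mol/h and L = F − V = 178.0 mol/h.

V = 159.3 mol/h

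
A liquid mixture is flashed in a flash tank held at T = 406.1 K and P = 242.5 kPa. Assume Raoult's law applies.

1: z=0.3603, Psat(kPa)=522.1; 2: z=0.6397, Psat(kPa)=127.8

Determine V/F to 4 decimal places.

V/F = 0.2069

Raoult's law: Kᵢ = Pᵢˢᵃᵗ/P = Pᵢˢᵃᵗ/242.5.
  K_1 = 522.1/242.5 = 2.152990, K_2 = 127.8/242.5 = 0.527010
Rachford–Rice: g(V/F) = Σ zᵢ(Kᵢ−1)/(1+V/F(Kᵢ−1)) = 0.
g(0) = ΣzᵢKᵢ − 1 = 0.1129 and g(1) = 1 − Σzᵢ/Kᵢ = -0.3812, so a root lies in (0, 1).
Binary case is linear: z₁(K₁−1)(1+V/F(K₂−1)) + z₂(K₂−1)(1+V/F(K₁−1)) = 0
⇒ V/F = [z₁(K₁−1)+z₂(K₂−1)] / [−(K₁−1)(K₂−1)] = 0.11285/0.54535 = 0.2069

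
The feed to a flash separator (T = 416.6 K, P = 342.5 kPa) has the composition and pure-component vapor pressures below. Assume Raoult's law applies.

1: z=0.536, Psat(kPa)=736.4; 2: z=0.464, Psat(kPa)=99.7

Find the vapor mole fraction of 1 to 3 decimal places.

Raoult's law: Kᵢ = Pᵢˢᵃᵗ/P = Pᵢˢᵃᵗ/342.5.
  K_1 = 736.4/342.5 = 2.15007, K_2 = 99.7/342.5 = 0.29109
Material balance + equilibrium reduce to Σ zᵢ(Kᵢ−1)/(1+ψ(Kᵢ−1)) = 0.
g(0) = ΣzᵢKᵢ − 1 = 0.288 and g(1) = 1 − Σzᵢ/Kᵢ = -0.843, so a root lies in (0, 1).
Iterate (Newton) starting at ψ = 0.47:
  ψ = 0.470: g = -0.0931, g' = -0.823 → ψ = 0.357
  ψ = 0.357: g = -0.0033, g' = -0.774 → ψ = 0.353
Converged at ψ = 0.353.
Compositions from xᵢ = zᵢ/(1+ψ(Kᵢ−1)), yᵢ = Kᵢxᵢ:
  1: x = 0.381, y = 0.820
  2: x = 0.619, y = 0.180

y_1 = 0.820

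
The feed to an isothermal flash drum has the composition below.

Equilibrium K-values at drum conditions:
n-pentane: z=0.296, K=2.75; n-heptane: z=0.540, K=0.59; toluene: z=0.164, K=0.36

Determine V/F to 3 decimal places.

V/F = 0.233

Rachford–Rice: g(V/F) = Σ zᵢ(Kᵢ−1)/(1+V/F(Kᵢ−1)) = 0.
Feasibility: ΣzᵢKᵢ = 1.192, Σzᵢ/Kᵢ = 1.478 — both > 1, two phases present.
Newton iteration, V/F⁰ = 0.5:
  V/F = 0.500: g = -0.1566, g' = -0.547 → V/F = 0.214
  V/F = 0.214: g = 0.0128, g' = -0.679 → V/F = 0.232
  V/F = 0.232: g = 0.0002, g' = -0.662 → V/F = 0.233
Converged at V/F = 0.233.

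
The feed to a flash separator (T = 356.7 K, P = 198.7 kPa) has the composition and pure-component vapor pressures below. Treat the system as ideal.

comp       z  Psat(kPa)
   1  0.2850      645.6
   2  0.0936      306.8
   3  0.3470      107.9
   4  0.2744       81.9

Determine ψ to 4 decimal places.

ψ = 0.3634

Raoult's law: Kᵢ = Pᵢˢᵃᵗ/P = Pᵢˢᵃᵗ/198.7.
  K_1 = 645.6/198.7 = 3.249119, K_2 = 306.8/198.7 = 1.544036, K_3 = 107.9/198.7 = 0.543030, K_4 = 81.9/198.7 = 0.412179
Let ψ = V/F and solve Σ zᵢ(Kᵢ−1)/(1+ψ(Kᵢ−1)) = 0.
Feasibility: ΣzᵢKᵢ = 1.3721, Σzᵢ/Kᵢ = 1.4531 — both > 1, two phases present.
Newton iteration, ψ⁰ = 0.5:
  ψ = 0.5000: g = -0.09223, g' = -0.6484 → ψ = 0.3578
  ψ = 0.3578: g = 0.00400, g' = -0.7177 → ψ = 0.3633
  ψ = 0.3633: g = 0.00001, g' = -0.7134 → ψ = 0.3634
Converged at ψ = 0.3634.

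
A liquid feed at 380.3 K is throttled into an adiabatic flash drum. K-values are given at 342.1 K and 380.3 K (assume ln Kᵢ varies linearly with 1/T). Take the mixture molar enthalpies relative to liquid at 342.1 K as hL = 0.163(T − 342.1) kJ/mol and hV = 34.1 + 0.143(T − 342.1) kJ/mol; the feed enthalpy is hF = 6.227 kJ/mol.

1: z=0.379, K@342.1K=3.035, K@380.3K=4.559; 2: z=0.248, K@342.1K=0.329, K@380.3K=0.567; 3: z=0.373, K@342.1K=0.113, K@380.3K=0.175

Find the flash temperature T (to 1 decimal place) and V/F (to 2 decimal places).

T = 343.5 K, V/F = 0.18

Adiabatic flash: solve Rachford–Rice at each trial T, then check hF = ψ·hV(T) + (1−ψ)·hL(T).
  T = 342.1 K: K = (3.035, 0.329, 0.113), RR gives ψ = 0.167, H_out = 5.691 kJ/mol
  T = 380.3 K: K = (4.559, 0.567, 0.175), RR gives ψ = 0.378, H_out = 18.818 kJ/mol
  T = 361.2 K: K = (3.760, 0.438, 0.142), RR gives ψ = 0.282, H_out = 12.636 kJ/mol
  T = 351.6 K: K = (3.386, 0.381, 0.127), RR gives ψ = 0.228, H_out = 9.290 kJ/mol
  T = 346.9 K: K = (3.210, 0.355, 0.120), RR gives ψ = 0.199, H_out = 7.554 kJ/mol
  T = 344.5 K: K = (3.122, 0.342, 0.116), RR gives ψ = 0.183, H_out = 6.635 kJ/mol
Linear interpolation between T = 342.1 (H_out = 5.691) and T = 344.5 (H_out = 6.635) on hF = 6.227 gives T ≈ 343.5 K, at which ψ = 0.18.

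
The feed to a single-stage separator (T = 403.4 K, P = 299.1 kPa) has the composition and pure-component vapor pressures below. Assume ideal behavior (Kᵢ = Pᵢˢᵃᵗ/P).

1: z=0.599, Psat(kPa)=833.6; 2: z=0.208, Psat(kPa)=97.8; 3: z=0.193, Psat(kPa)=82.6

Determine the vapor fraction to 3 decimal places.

Raoult's law: Kᵢ = Pᵢˢᵃᵗ/P = Pᵢˢᵃᵗ/299.1.
  K_1 = 833.6/299.1 = 2.78703, K_2 = 97.8/299.1 = 0.32698, K_3 = 82.6/299.1 = 0.27616
Let ψ = V/F and solve Σ zᵢ(Kᵢ−1)/(1+ψ(Kᵢ−1)) = 0.
g(0) = ΣzᵢKᵢ − 1 = 0.791 and g(1) = 1 − Σzᵢ/Kᵢ = -0.550, so a root lies in (0, 1).
Iterate (Newton) starting at ψ = 0.39:
  ψ = 0.390: g = 0.2463, g' = -1.034 → ψ = 0.628
  ψ = 0.628: g = 0.0055, g' = -1.048 → ψ = 0.634
Converged at ψ = 0.634.

ψ = 0.634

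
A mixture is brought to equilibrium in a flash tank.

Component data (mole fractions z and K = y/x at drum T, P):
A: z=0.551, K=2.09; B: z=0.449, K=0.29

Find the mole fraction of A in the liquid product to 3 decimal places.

x_A = 0.394

Material balance + equilibrium reduce to Σ zᵢ(Kᵢ−1)/(1+V/F(Kᵢ−1)) = 0.
g(0) = ΣzᵢKᵢ − 1 = 0.282 and g(1) = 1 − Σzᵢ/Kᵢ = -0.812, so a root lies in (0, 1).
Binary case is linear: z₁(K₁−1)(1+V/F(K₂−1)) + z₂(K₂−1)(1+V/F(K₁−1)) = 0
⇒ V/F = [z₁(K₁−1)+z₂(K₂−1)] / [−(K₁−1)(K₂−1)] = 0.2818/0.7739 = 0.364
Compositions from xᵢ = zᵢ/(1+V/F(Kᵢ−1)), yᵢ = Kᵢxᵢ:
  A: x = 0.394, y = 0.824
  B: x = 0.606, y = 0.176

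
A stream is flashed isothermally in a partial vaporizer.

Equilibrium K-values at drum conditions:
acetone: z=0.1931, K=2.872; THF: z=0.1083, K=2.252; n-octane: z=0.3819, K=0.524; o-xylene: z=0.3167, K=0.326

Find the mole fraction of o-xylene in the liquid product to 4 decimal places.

Iterate (Newton) starting at ψ = 0.5:
  ψ = 0.5000: g = -0.29041, g' = -0.7211 → ψ = 0.0973
  ψ = 0.0973: g = 0.00765, g' = -0.8791 → ψ = 0.1059
  ψ = 0.1059: g = 0.00006, g' = -0.8664 → ψ = 0.1060
Converged at ψ = 0.1060.
Compositions from xᵢ = zᵢ/(1+ψ(Kᵢ−1)), yᵢ = Kᵢxᵢ:
  acetone: x = 0.1611, y = 0.4627
  THF: x = 0.0956, y = 0.2153
  n-octane: x = 0.4022, y = 0.2108
  o-xylene: x = 0.3411, y = 0.1112

x_o-xylene = 0.3411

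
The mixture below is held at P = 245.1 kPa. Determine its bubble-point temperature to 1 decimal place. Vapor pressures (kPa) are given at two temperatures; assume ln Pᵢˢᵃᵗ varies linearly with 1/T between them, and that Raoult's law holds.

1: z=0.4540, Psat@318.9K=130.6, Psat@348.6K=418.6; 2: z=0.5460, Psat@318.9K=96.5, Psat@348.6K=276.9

Bubble-point temperature: ΣzᵢPᵢˢᵃᵗ(T) = P. Interpolate ln Pᵢˢᵃᵗ = aᵢ + bᵢ/T.
  T = 318.9 K: ΣzᵢPᵢˢᵃᵗ = 111.98 kPa
  T = 348.6 K: ΣzᵢPᵢˢᵃᵗ = 341.23 kPa
  T = 333.8 K: ΣzᵢPᵢˢᵃᵗ = 200.68 kPa
  T = 341.2 K: ΣzᵢPᵢˢᵃᵗ = 263.17 kPa
  T = 337.5 K: ΣzᵢPᵢˢᵃᵗ = 230.15 kPa
  T = 339.4 K: ΣzᵢPᵢˢᵃᵗ = 246.64 kPa
Interpolating between 337.5 K and 339.4 K gives T ≈ 339.2 K.

T = 339.2 K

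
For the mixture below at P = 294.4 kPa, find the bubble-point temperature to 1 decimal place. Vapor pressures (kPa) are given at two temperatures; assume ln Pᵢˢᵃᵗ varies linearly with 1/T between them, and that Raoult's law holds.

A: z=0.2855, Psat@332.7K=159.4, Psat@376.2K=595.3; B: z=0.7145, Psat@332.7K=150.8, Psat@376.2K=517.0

Bubble-point temperature: ΣzᵢPᵢˢᵃᵗ(T) = P. Interpolate ln Pᵢˢᵃᵗ = aᵢ + bᵢ/T.
  T = 332.7 K: ΣzᵢPᵢˢᵃᵗ = 153.26 kPa
  T = 376.2 K: ΣzᵢPᵢˢᵃᵗ = 539.35 kPa
  T = 354.4 K: ΣzᵢPᵢˢᵃᵗ = 298.33 kPa
  T = 343.5 K: ΣzᵢPᵢˢᵃᵗ = 215.74 kPa
  T = 348.9 K: ΣzᵢPᵢˢᵃᵗ = 253.96 kPa
  T = 351.6 K: ΣzᵢPᵢˢᵃᵗ = 275.02 kPa
Interpolating between 351.6 K and 354.4 K gives T ≈ 353.9 K.

T = 353.9 K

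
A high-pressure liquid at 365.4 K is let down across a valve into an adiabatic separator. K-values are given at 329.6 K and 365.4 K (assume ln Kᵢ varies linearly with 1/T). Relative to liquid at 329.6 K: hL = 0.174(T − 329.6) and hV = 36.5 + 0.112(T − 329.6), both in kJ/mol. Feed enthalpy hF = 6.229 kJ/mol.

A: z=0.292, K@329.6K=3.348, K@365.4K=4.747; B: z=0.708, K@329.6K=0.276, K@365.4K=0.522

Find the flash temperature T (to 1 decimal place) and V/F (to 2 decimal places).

Adiabatic flash: solve Rachford–Rice at each trial T, then check hF = ψ·hV(T) + (1−ψ)·hL(T).
  T = 329.6 K: K = (3.348, 0.276), RR gives ψ = 0.102, H_out = 3.715 kJ/mol
  T = 365.4 K: K = (4.747, 0.522), RR gives ψ = 0.422, H_out = 20.693 kJ/mol
  T = 347.5 K: K = (4.023, 0.386), RR gives ψ = 0.241, H_out = 11.651 kJ/mol
  T = 338.6 K: K = (3.681, 0.328), RR gives ψ = 0.170, H_out = 7.693 kJ/mol
  T = 334.1 K: K = (3.513, 0.301), RR gives ψ = 0.136, H_out = 5.714 kJ/mol
  T = 336.4 K: K = (3.598, 0.315), RR gives ψ = 0.154, H_out = 6.726 kJ/mol
Linear interpolation between T = 334.1 (H_out = 5.714) and T = 336.4 (H_out = 6.726) on hF = 6.229 gives T ≈ 335.3 K, at which ψ = 0.15.

T = 335.3 K, V/F = 0.15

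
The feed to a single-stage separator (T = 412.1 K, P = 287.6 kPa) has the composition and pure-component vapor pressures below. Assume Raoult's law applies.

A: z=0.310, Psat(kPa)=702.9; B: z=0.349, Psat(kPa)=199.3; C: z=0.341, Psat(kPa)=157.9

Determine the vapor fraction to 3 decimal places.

Raoult's law: Kᵢ = Pᵢˢᵃᵗ/P = Pᵢˢᵃᵗ/287.6.
  K_A = 702.9/287.6 = 2.44402, K_B = 199.3/287.6 = 0.69298, K_C = 157.9/287.6 = 0.54903
Newton iteration, ψ⁰ = 0.34:
  ψ = 0.340: g = -0.0010, g' = -0.429 → ψ = 0.338
Converged at ψ = 0.338.

ψ = 0.338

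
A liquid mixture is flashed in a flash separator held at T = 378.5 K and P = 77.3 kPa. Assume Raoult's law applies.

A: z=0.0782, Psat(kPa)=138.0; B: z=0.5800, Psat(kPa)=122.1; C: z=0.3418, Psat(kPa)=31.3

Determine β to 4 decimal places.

Raoult's law: Kᵢ = Pᵢˢᵃᵗ/P = Pᵢˢᵃᵗ/77.3.
  K_A = 138.0/77.3 = 1.785252, K_B = 122.1/77.3 = 1.579560, K_C = 31.3/77.3 = 0.404916
Newton iteration, β⁰ = 0.39:
  β = 0.3900: g = 0.05631, g' = -0.3631 → β = 0.5451
  β = 0.5451: g = -0.00260, g' = -0.4013 → β = 0.5386
Converged at β = 0.5386.

β = 0.5386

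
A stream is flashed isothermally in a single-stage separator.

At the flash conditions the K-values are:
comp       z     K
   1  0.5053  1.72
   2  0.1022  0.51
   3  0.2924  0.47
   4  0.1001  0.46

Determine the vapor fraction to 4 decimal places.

ψ = 0.2775

Newton–Raphson from ψ = 0.3:
  ψ = 0.3000: g = -0.00829, g' = -0.3686 → ψ = 0.2775
Converged at ψ = 0.2775.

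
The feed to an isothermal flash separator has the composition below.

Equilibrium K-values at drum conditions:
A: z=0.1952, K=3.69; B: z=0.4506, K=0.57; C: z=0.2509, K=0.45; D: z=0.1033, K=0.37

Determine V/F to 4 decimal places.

Rachford–Rice: g(V/F) = Σ zᵢ(Kᵢ−1)/(1+V/F(Kᵢ−1)) = 0.
Check two-phase: ΣzᵢKᵢ = 1.1283 > 1 and Σzᵢ/Kᵢ = 1.6802 > 1, so g(0) = 0.1283 > 0 and g(1) = -0.6802 < 0.
Iterate (Newton) starting at V/F = 0.66:
  V/F = 0.6600: g = -0.40937, g' = -0.6530 → V/F = 0.0331
  V/F = 0.0331: g = 0.07863, g' = -1.3984 → V/F = 0.0893
  V/F = 0.0893: g = 0.00781, g' = -1.1384 → V/F = 0.0962
Converged at V/F = 0.0962.

V/F = 0.0962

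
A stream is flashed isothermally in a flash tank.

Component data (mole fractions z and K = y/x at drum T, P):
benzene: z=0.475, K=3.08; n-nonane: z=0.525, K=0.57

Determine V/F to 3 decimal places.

V/F = 0.852

Rachford–Rice: g(V/F) = Σ zᵢ(Kᵢ−1)/(1+V/F(Kᵢ−1)) = 0.
Check two-phase: ΣzᵢKᵢ = 1.762 > 1 and Σzᵢ/Kᵢ = 1.075 > 1, so g(0) = 0.762 > 0 and g(1) = -0.075 < 0.
Binary case is linear: z₁(K₁−1)(1+V/F(K₂−1)) + z₂(K₂−1)(1+V/F(K₁−1)) = 0
⇒ V/F = [z₁(K₁−1)+z₂(K₂−1)] / [−(K₁−1)(K₂−1)] = 0.7622/0.8944 = 0.852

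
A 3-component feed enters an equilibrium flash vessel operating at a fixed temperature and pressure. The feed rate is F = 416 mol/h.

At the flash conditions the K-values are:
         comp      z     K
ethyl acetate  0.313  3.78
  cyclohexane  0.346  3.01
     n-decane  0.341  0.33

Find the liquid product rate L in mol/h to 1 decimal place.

L = 67.6 mol/h

Let ψ = V/F and solve Σ zᵢ(Kᵢ−1)/(1+ψ(Kᵢ−1)) = 0.
g(0) = ΣzᵢKᵢ − 1 = 1.337 and g(1) = 1 − Σzᵢ/Kᵢ = -0.231, so a root lies in (0, 1).
Newton iteration, ψ⁰ = 0.31:
  ψ = 0.310: g = 0.6075, g' = -1.472 → ψ = 0.723
  ψ = 0.723: g = 0.1299, g' = -1.075 → ψ = 0.843
  ψ = 0.843: g = -0.0072, g' = -1.218 → ψ = 0.838
Converged at ψ = 0.838.
Then V = ψ·F = 0.8375·416 = 348.4 mol/h and L = F − V = 67.6 mol/h.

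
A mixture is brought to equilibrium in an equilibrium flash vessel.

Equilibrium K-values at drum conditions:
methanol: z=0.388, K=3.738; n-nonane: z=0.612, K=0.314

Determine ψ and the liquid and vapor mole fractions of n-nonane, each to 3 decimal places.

ψ = 0.342, x_n-nonane = 0.800, y_n-nonane = 0.251

Material balance + equilibrium reduce to Σ zᵢ(Kᵢ−1)/(1+ψ(Kᵢ−1)) = 0.
g(0) = ΣzᵢKᵢ − 1 = 0.643 and g(1) = 1 − Σzᵢ/Kᵢ = -1.053, so a root lies in (0, 1).
Binary case is linear: z₁(K₁−1)(1+ψ(K₂−1)) + z₂(K₂−1)(1+ψ(K₁−1)) = 0
⇒ ψ = [z₁(K₁−1)+z₂(K₂−1)] / [−(K₁−1)(K₂−1)] = 0.6425/1.8783 = 0.342
Compositions from xᵢ = zᵢ/(1+ψ(Kᵢ−1)), yᵢ = Kᵢxᵢ:
  methanol: x = 0.200, y = 0.749
  n-nonane: x = 0.800, y = 0.251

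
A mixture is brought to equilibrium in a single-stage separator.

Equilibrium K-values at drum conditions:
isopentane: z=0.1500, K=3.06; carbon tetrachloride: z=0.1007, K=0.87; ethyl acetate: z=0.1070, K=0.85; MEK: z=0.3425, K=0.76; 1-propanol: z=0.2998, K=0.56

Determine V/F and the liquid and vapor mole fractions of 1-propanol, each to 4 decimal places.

Rachford–Rice: g(V/F) = Σ zᵢ(Kᵢ−1)/(1+V/F(Kᵢ−1)) = 0.
Check two-phase: ΣzᵢKᵢ = 1.0657 > 1 and Σzᵢ/Kᵢ = 1.2767 > 1, so g(0) = 0.0657 > 0 and g(1) = -0.2767 < 0.
Newton–Raphson from V/F = 0.56:
  V/F = 0.5600: g = -0.15817, g' = -0.2706 → V/F = 0.0000
  V/F = 0.0000: g = 0.06575, g' = -0.7184 → V/F = 0.0915
  V/F = 0.0915: g = 0.00897, g' = -0.5385 → V/F = 0.1082
  V/F = 0.1082: g = 0.00020, g' = -0.5147 → V/F = 0.1086
Converged at V/F = 0.1086.
Compositions from xᵢ = zᵢ/(1+V/F(Kᵢ−1)), yᵢ = Kᵢxᵢ:
  isopentane: x = 0.1226, y = 0.3751
  carbon tetrachloride: x = 0.1021, y = 0.0889
  ethyl acetate: x = 0.1088, y = 0.0925
  MEK: x = 0.3517, y = 0.2673
  1-propanol: x = 0.3148, y = 0.1763

V/F = 0.1086, x_1-propanol = 0.3148, y_1-propanol = 0.1763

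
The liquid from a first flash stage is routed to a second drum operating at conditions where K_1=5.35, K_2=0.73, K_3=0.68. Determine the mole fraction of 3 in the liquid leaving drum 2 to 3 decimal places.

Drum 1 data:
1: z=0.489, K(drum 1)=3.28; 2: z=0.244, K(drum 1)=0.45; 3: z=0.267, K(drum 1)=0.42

Drum 1:
Let ψ₁ = V/F and solve Σ zᵢ(Kᵢ−1)/(1+ψ₁(Kᵢ−1)) = 0.
Check two-phase: ΣzᵢKᵢ = 1.826 > 1 and Σzᵢ/Kᵢ = 1.327 > 1, so g(0) = 0.826 > 0 and g(1) = -0.327 < 0.
Iterate (Newton) starting at ψ₁ = 0.67:
  ψ₁ = 0.670: g = -0.0247, g' = -0.823 → ψ₁ = 0.640
Converged at ψ₁ = 0.640.
Drum-1 compositions:
  1: x = 0.199, y = 0.652
  2: x = 0.377, y = 0.169
  3: x = 0.425, y = 0.178
Drum-2 feed = drum-1 liquid: z₂ = (0.1988, 0.3765, 0.4246).
Drum 2:
Newton iteration, ψ₂⁰ = 0.5:
  ψ₂ = 0.500: g = -0.0069, g' = -0.472 → ψ₂ = 0.485
  ψ₂ = 0.485: g = 0.0001, g' = -0.486 → ψ₂ = 0.486
Converged at ψ₂ = 0.486.
  1: x = 0.064, y = 0.342
  2: x = 0.433, y = 0.316
  3: x = 0.503, y = 0.342

x_3 (drum 2) = 0.503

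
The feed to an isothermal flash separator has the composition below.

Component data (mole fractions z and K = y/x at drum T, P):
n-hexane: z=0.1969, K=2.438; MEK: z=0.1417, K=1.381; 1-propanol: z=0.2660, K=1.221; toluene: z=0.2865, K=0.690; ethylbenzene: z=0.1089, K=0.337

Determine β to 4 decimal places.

Material balance + equilibrium reduce to Σ zᵢ(Kᵢ−1)/(1+β(Kᵢ−1)) = 0.
Check two-phase: ΣzᵢKᵢ = 1.2349 > 1 and Σzᵢ/Kᵢ = 1.1396 > 1, so g(0) = 0.2349 > 0 and g(1) = -0.1396 < 0.
Newton iteration, β⁰ = 0.61:
  β = 0.6100: g = 0.01569, g' = -0.3160 → β = 0.6596
  β = 0.6596: g = -0.00021, g' = -0.3250 → β = 0.6590
Converged at β = 0.6590.

β = 0.6590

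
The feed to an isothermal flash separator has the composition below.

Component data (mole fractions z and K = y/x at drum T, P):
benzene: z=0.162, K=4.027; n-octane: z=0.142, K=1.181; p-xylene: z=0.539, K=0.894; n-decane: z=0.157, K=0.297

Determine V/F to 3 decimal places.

Rachford–Rice: g(V/F) = Σ zᵢ(Kᵢ−1)/(1+V/F(Kᵢ−1)) = 0.
Feasibility: ΣzᵢKᵢ = 1.349, Σzᵢ/Kᵢ = 1.292 — both > 1, two phases present.
Newton–Raphson from V/F = 0.5:
  V/F = 0.500: g = -0.0119, g' = -0.430 → V/F = 0.472
  V/F = 0.472: g = 0.0001, g' = -0.436 → V/F = 0.473
Converged at V/F = 0.473.

V/F = 0.473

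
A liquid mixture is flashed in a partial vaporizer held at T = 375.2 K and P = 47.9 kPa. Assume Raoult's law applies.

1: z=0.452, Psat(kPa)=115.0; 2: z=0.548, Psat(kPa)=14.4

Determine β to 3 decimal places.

Raoult's law: Kᵢ = Pᵢˢᵃᵗ/P = Pᵢˢᵃᵗ/47.9.
  K_1 = 115.0/47.9 = 2.40084, K_2 = 14.4/47.9 = 0.30063
Rachford–Rice: g(β) = Σ zᵢ(Kᵢ−1)/(1+β(Kᵢ−1)) = 0.
Feasibility: ΣzᵢKᵢ = 1.250, Σzᵢ/Kᵢ = 2.011 — both > 1, two phases present.
Newton iteration, β⁰ = 0.42:
  β = 0.420: g = -0.1440, g' = -0.889 → β = 0.258
  β = 0.258: g = -0.0025, g' = -0.878 → β = 0.255
Converged at β = 0.255.

β = 0.255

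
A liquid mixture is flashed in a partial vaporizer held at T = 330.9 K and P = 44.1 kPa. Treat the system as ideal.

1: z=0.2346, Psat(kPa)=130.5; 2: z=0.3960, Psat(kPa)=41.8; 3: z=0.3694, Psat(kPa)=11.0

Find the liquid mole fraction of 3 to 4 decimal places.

Raoult's law: Kᵢ = Pᵢˢᵃᵗ/P = Pᵢˢᵃᵗ/44.1.
  K_1 = 130.5/44.1 = 2.959184, K_2 = 41.8/44.1 = 0.947846, K_3 = 11.0/44.1 = 0.249433
Iterate (Newton) starting at ψ = 0.5:
  ψ = 0.5000: g = -0.23284, g' = -0.7641 → ψ = 0.1953
  ψ = 0.1953: g = -0.01331, g' = -0.7579 → ψ = 0.1777
  ψ = 0.1777: g = 0.00013, g' = -0.7736 → ψ = 0.1779
Converged at ψ = 0.1779.
Compositions from xᵢ = zᵢ/(1+ψ(Kᵢ−1)), yᵢ = Kᵢxᵢ:
  1: x = 0.1740, y = 0.5148
  2: x = 0.3997, y = 0.3789
  3: x = 0.4263, y = 0.1063

x_3 = 0.4263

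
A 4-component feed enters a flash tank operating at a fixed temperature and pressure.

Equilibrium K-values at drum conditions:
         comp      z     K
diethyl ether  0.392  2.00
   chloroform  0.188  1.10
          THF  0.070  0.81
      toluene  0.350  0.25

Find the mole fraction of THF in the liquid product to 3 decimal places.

Material balance + equilibrium reduce to Σ zᵢ(Kᵢ−1)/(1+ψ(Kᵢ−1)) = 0.
Check two-phase: ΣzᵢKᵢ = 1.135 > 1 and Σzᵢ/Kᵢ = 1.853 > 1, so g(0) = 0.135 > 0 and g(1) = -0.853 < 0.
Newton iteration, ψ⁰ = 0.49:
  ψ = 0.490: g = -0.1487, g' = -0.673 → ψ = 0.269
  ψ = 0.269: g = -0.0158, g' = -0.557 → ψ = 0.241
Converged at ψ = 0.241.
Compositions from xᵢ = zᵢ/(1+ψ(Kᵢ−1)), yᵢ = Kᵢxᵢ:
  diethyl ether: x = 0.316, y = 0.632
  chloroform: x = 0.184, y = 0.202
  THF: x = 0.073, y = 0.059
  toluene: x = 0.427, y = 0.107

x_THF = 0.073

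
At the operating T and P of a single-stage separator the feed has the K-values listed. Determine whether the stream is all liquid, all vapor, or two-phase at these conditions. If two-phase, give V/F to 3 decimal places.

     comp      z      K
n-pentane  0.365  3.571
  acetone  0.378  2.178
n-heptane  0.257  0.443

all vapor

ΣzᵢKᵢ = 2.241; Σzᵢ/Kᵢ = 0.856.
Since Σzᵢ/Kᵢ < 1 the mixture is above its dew point — single vapor phase.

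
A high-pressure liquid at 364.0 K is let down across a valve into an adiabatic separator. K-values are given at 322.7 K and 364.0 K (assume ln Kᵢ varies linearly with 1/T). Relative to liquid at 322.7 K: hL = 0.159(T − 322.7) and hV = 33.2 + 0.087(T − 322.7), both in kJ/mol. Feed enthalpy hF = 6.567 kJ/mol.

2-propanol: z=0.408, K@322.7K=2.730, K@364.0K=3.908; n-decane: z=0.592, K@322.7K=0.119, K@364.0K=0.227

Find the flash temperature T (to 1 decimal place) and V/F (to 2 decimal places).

Adiabatic flash: solve Rachford–Rice at each trial T, then check hF = ψ·hV(T) + (1−ψ)·hL(T).
  T = 322.7 K: K = (2.730, 0.119), RR gives ψ = 0.121, H_out = 4.014 kJ/mol
  T = 364.0 K: K = (3.908, 0.227), RR gives ψ = 0.324, H_out = 16.367 kJ/mol
  T = 343.4 K: K = (3.303, 0.168), RR gives ψ = 0.233, H_out = 10.685 kJ/mol
  T = 333.0 K: K = (3.010, 0.142), RR gives ψ = 0.181, H_out = 7.513 kJ/mol
  T = 327.9 K: K = (2.870, 0.130), RR gives ψ = 0.153, H_out = 5.835 kJ/mol
  T = 330.4 K: K = (2.939, 0.136), RR gives ψ = 0.167, H_out = 6.670 kJ/mol
  T = 329.1 K: K = (2.903, 0.133), RR gives ψ = 0.159, H_out = 6.239 kJ/mol
Linear interpolation between T = 329.1 (H_out = 6.239) and T = 330.4 (H_out = 6.670) on hF = 6.567 gives T ≈ 330.1 K, at which ψ = 0.17.

T = 330.1 K, V/F = 0.17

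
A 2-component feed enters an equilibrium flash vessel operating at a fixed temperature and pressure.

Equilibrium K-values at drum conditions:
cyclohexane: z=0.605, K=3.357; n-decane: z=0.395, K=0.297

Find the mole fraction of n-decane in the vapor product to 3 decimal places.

y_n-decane = 0.229

Binary case is linear: z₁(K₁−1)(1+V/F(K₂−1)) + z₂(K₂−1)(1+V/F(K₁−1)) = 0
⇒ V/F = [z₁(K₁−1)+z₂(K₂−1)] / [−(K₁−1)(K₂−1)] = 1.1483/1.6570 = 0.693
Compositions from xᵢ = zᵢ/(1+V/F(Kᵢ−1)), yᵢ = Kᵢxᵢ:
  cyclohexane: x = 0.230, y = 0.771
  n-decane: x = 0.770, y = 0.229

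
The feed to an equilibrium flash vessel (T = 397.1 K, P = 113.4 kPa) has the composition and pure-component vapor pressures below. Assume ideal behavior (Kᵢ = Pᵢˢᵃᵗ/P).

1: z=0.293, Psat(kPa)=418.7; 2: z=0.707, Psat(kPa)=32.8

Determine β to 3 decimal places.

β = 0.150

Raoult's law: Kᵢ = Pᵢˢᵃᵗ/P = Pᵢˢᵃᵗ/113.4.
  K_1 = 418.7/113.4 = 3.69224, K_2 = 32.8/113.4 = 0.28924
Material balance + equilibrium reduce to Σ zᵢ(Kᵢ−1)/(1+β(Kᵢ−1)) = 0.
g(0) = ΣzᵢKᵢ − 1 = 0.286 and g(1) = 1 − Σzᵢ/Kᵢ = -1.524, so a root lies in (0, 1).
Iterate (Newton) starting at β = 0.5:
  β = 0.500: g = -0.4433, g' = -1.245 → β = 0.144
  β = 0.144: g = 0.0086, g' = -1.546 → β = 0.150
Converged at β = 0.150.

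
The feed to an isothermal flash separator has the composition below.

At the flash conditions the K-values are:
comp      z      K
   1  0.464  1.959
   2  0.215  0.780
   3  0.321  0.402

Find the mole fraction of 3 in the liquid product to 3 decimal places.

Material balance + equilibrium reduce to Σ zᵢ(Kᵢ−1)/(1+V/F(Kᵢ−1)) = 0.
g(0) = ΣzᵢKᵢ − 1 = 0.206 and g(1) = 1 − Σzᵢ/Kᵢ = -0.311, so a root lies in (0, 1).
Iterate (Newton) starting at V/F = 0.5:
  V/F = 0.500: g = -0.0262, g' = -0.442 → V/F = 0.441
  V/F = 0.441: g = -0.0002, g' = -0.435 → V/F = 0.440
Converged at V/F = 0.440.
Compositions from xᵢ = zᵢ/(1+V/F(Kᵢ−1)), yᵢ = Kᵢxᵢ:
  1: x = 0.326, y = 0.639
  2: x = 0.238, y = 0.186
  3: x = 0.436, y = 0.175

x_3 = 0.436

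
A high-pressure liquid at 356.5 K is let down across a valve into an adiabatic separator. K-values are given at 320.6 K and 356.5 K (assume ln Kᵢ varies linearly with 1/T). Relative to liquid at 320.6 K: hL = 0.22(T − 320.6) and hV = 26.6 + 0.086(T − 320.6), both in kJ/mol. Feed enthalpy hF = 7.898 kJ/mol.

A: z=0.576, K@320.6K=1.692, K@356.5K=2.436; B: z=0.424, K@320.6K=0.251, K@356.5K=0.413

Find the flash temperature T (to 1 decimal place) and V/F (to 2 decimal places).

Adiabatic flash: solve Rachford–Rice at each trial T, then check hF = ψ·hV(T) + (1−ψ)·hL(T).
  T = 320.6 K: K = (1.692, 0.251), RR gives ψ = 0.156, H_out = 4.158 kJ/mol
  T = 356.5 K: K = (2.436, 0.413), RR gives ψ = 0.686, H_out = 22.845 kJ/mol
  T = 338.6 K: K = (2.051, 0.326), RR gives ψ = 0.452, H_out = 14.887 kJ/mol
  T = 329.6 K: K = (1.868, 0.287), RR gives ψ = 0.320, H_out = 10.095 kJ/mol
  T = 325.1 K: K = (1.779, 0.269), RR gives ψ = 0.243, H_out = 7.317 kJ/mol
  T = 327.4 K: K = (1.824, 0.278), RR gives ψ = 0.283, H_out = 8.777 kJ/mol
Linear interpolation between T = 325.1 (H_out = 7.317) and T = 327.4 (H_out = 8.777) on hF = 7.898 gives T ≈ 326.0 K, at which ψ = 0.26.

T = 326.0 K, V/F = 0.26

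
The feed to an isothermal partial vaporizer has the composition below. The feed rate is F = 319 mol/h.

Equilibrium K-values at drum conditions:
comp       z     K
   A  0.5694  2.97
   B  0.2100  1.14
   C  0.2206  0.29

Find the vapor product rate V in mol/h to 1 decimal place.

V = 286.2 mol/h

Rachford–Rice: g(β) = Σ zᵢ(Kᵢ−1)/(1+β(Kᵢ−1)) = 0.
Feasibility: ΣzᵢKᵢ = 1.9945, Σzᵢ/Kᵢ = 1.1366 — both > 1, two phases present.
Iterate (Newton) starting at β = 0.69:
  β = 0.6900: g = 0.19521, g' = -0.8278 → β = 0.9258
  β = 0.9258: g = -0.03382, g' = -1.2274 → β = 0.8983
  β = 0.8983: g = -0.00126, g' = -1.1388 → β = 0.8972
Converged at β = 0.8972.
Then V = β·F = 0.8972·319 = 286.2 mol/h and L = F − V = 32.8 mol/h.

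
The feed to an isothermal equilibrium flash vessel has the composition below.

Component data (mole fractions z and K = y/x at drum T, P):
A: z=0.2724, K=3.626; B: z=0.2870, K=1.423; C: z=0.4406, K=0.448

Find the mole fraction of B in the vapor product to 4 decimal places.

Rachford–Rice: g(ψ) = Σ zᵢ(Kᵢ−1)/(1+ψ(Kᵢ−1)) = 0.
Feasibility: ΣzᵢKᵢ = 1.5935, Σzᵢ/Kᵢ = 1.2603 — both > 1, two phases present.
Iterate (Newton) starting at ψ = 0.5:
  ψ = 0.5000: g = 0.07354, g' = -0.6422 → ψ = 0.6145
  ψ = 0.6145: g = 0.00197, g' = -0.6148 → ψ = 0.6177
Converged at ψ = 0.6177.
Compositions from xᵢ = zᵢ/(1+ψ(Kᵢ−1)), yᵢ = Kᵢxᵢ:
  A: x = 0.1039, y = 0.3767
  B: x = 0.2275, y = 0.3238
  C: x = 0.6686, y = 0.2995

y_B = 0.3238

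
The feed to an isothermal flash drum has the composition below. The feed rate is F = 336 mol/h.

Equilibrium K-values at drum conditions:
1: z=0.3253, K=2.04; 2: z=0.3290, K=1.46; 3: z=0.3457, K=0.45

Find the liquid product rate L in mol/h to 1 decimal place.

L = 100.0 mol/h

Material balance + equilibrium reduce to Σ zᵢ(Kᵢ−1)/(1+β(Kᵢ−1)) = 0.
g(0) = ΣzᵢKᵢ − 1 = 0.2995 and g(1) = 1 − Σzᵢ/Kᵢ = -0.1530, so a root lies in (0, 1).
Newton iteration, β⁰ = 0.5:
  β = 0.5000: g = 0.08336, g' = -0.3973 → β = 0.7098
  β = 0.7098: g = -0.00319, g' = -0.4374 → β = 0.7025
Converged at β = 0.7025.
Then V = β·F = 0.7025·336 = 236.0 mol/h and L = F − V = 100.0 mol/h.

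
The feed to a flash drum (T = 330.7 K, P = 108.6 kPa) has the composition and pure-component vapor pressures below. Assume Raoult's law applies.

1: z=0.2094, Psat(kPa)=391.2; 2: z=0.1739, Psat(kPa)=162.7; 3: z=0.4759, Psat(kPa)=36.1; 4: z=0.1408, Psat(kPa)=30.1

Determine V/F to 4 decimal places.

Raoult's law: Kᵢ = Pᵢˢᵃᵗ/P = Pᵢˢᵃᵗ/108.6.
  K_1 = 391.2/108.6 = 3.602210, K_2 = 162.7/108.6 = 1.498158, K_3 = 36.1/108.6 = 0.332413, K_4 = 30.1/108.6 = 0.277164
Newton–Raphson from V/F = 0.5:
  V/F = 0.5000: g = -0.33011, g' = -0.9537 → V/F = 0.1539
  V/F = 0.1539: g = 0.00097, g' = -1.1168 → V/F = 0.1547
Converged at V/F = 0.1547.

V/F = 0.1547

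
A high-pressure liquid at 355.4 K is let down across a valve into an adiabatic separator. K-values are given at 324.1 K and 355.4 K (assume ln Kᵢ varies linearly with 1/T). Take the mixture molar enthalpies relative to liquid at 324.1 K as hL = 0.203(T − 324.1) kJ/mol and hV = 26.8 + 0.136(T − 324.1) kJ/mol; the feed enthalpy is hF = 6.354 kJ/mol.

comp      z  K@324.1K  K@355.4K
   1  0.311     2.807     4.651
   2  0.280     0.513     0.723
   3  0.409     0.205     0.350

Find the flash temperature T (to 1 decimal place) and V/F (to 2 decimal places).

T = 332.1 K, V/F = 0.18

Adiabatic flash: solve Rachford–Rice at each trial T, then check hF = ψ·hV(T) + (1−ψ)·hL(T).
  T = 324.1 K: K = (2.807, 0.513, 0.205), RR gives ψ = 0.082, H_out = 2.188 kJ/mol
  T = 355.4 K: K = (4.651, 0.723, 0.350), RR gives ψ = 0.415, H_out = 16.600 kJ/mol
  T = 339.8 K: K = (3.658, 0.614, 0.271), RR gives ψ = 0.261, H_out = 9.908 kJ/mol
  T = 332.0 K: K = (3.217, 0.563, 0.237), RR gives ψ = 0.178, H_out = 6.292 kJ/mol
  T = 335.9 K: K = (3.433, 0.588, 0.254), RR gives ψ = 0.221, H_out = 8.139 kJ/mol
  T = 333.9 K: K = (3.321, 0.575, 0.245), RR gives ψ = 0.199, H_out = 7.203 kJ/mol
Linear interpolation between T = 332.0 (H_out = 6.292) and T = 333.9 (H_out = 7.203) on hF = 6.354 gives T ≈ 332.1 K, at which ψ = 0.18.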